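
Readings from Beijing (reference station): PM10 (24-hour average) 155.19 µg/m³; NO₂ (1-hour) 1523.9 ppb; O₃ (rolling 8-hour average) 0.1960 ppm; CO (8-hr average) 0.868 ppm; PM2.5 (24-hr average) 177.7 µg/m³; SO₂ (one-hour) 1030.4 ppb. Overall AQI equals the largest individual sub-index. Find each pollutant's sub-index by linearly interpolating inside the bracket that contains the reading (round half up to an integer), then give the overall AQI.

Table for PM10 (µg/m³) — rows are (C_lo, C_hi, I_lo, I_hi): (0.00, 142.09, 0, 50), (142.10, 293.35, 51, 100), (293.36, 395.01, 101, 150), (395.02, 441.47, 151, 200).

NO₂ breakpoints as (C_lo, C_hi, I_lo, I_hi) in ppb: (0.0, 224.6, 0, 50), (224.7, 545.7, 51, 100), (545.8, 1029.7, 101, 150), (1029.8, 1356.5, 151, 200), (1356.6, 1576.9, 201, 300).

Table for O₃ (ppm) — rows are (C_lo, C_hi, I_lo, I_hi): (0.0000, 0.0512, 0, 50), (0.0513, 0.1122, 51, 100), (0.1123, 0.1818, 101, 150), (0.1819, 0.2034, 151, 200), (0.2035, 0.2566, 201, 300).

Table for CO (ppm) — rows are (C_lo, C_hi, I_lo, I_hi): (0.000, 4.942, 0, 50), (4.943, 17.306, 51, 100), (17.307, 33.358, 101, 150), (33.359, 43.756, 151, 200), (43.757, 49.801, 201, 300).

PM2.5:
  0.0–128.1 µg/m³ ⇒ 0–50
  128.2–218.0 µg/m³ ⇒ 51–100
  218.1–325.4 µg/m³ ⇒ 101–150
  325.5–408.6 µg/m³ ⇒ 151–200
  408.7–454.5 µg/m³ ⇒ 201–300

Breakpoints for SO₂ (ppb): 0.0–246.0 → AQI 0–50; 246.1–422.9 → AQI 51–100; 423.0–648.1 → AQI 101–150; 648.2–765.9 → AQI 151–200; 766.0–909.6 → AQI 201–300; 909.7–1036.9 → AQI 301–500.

490

PM10: 155.19 ∈ [142.10, 293.35] ↔ index [51, 100].
51 + (155.19−142.10)·(100−51)/(293.35−142.10) = 51 + 13.09·49/151.25 ≈ 55.24, so AQI = 55.
NO₂: 1523.9 lies in 1356.6–1576.9, so I_lo=201, I_hi=300, C_lo=1356.6, C_hi=1576.9.
(300−201)/(1576.9−1356.6) × (1523.9−1356.6) + 201 = 99/220.3 × 167.3 + 201 ≈ 276.18 → 276.
O₃ 0.1960: bracket 0.1819–0.2034 → index 151–200; slope 49/0.0215, offset 0.0141.
AQI = 151 + 49/0.0215·0.0141 ≈ 183.13 ⇒ 183.
CO: 0.868 ∈ [0.000, 4.942] ↔ index [0, 50].
0 + (0.868−0.000)·(50−0)/(4.942−0.000) = 0 + 0.868·50/4.942 ≈ 8.78, so AQI = 9.
PM2.5: 177.7 ∈ [128.2, 218.0] ↔ index [51, 100].
51 + (177.7−128.2)·(100−51)/(218.0−128.2) = 51 + 49.5·49/89.8 ≈ 78.01, so AQI = 78.
SO₂: row 909.7–1036.9 (AQI 301–500). (500−301)·(1030.4−909.7)/(1036.9−909.7) + 301 = 199·120.7/127.2 + 301 ≈ 489.83 → 490.
Sub-indices: PM10→55, NO₂→276, O₃→183, CO→9, PM2.5→78, SO₂→490. Overall AQI = max = 490; dominant pollutant is SO₂.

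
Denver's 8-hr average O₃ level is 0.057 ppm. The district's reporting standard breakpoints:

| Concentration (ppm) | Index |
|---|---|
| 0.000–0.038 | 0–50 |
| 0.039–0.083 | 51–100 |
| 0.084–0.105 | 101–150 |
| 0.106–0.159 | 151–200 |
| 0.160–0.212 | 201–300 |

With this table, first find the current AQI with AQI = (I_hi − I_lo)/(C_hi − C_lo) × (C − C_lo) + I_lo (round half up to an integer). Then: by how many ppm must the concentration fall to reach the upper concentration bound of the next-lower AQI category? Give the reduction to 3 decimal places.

0.019

O₃: 0.057 lies in 0.039–0.083, so I_lo=51, I_hi=100, C_lo=0.039, C_hi=0.083.
(100−51)/(0.083−0.039) × (0.057−0.039) + 51 = 49/0.044 × 0.018 + 51 ≈ 71.05 → 71.
Current AQI 71 is in the Moderate range (51–100). The next-lower category tops out at AQI 50, whose upper concentration bound is 0.038 ppm.
Reduction needed = 0.057 − 0.038 = 0.019 ppm.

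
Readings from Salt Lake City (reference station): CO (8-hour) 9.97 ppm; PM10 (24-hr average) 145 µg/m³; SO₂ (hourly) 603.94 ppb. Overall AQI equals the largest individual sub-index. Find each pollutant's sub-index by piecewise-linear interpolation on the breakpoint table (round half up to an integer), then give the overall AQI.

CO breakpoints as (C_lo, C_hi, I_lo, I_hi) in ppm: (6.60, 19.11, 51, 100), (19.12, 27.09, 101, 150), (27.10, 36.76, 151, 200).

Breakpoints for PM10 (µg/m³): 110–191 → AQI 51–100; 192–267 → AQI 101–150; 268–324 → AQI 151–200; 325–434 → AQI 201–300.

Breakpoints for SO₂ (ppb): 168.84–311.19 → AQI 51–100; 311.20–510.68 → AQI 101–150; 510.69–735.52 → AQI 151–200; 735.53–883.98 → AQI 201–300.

171

CO: 9.97 ∈ [6.60, 19.11] ↔ index [51, 100].
51 + (9.97−6.60)·(100−51)/(19.11−6.60) = 51 + 3.37·49/12.51 ≈ 64.20, so AQI = 64.
PM10 145: bracket 110–191 → index 51–100; slope 49/81, offset 35.
AQI = 51 + 49/81·35 ≈ 72.17 ⇒ 72.
SO₂ 603.94: bracket 510.69–735.52 → index 151–200; slope 49/224.83, offset 93.25.
AQI = 151 + 49/224.83·93.25 ≈ 171.32 ⇒ 171.
Sub-indices: CO→64, PM10→72, SO₂→171. Overall AQI = max = 171; dominant pollutant is SO₂.
AQI 171: Unhealthy.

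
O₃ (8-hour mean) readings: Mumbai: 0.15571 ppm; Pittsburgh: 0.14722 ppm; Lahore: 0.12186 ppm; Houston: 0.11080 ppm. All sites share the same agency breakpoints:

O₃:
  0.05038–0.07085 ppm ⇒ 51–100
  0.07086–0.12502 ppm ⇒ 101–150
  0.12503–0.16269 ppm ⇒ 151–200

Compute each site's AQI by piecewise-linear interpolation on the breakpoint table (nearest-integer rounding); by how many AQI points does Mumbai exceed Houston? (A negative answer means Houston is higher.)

54

Mumbai: row 0.12503–0.16269 (AQI 151–200). (200−151)·(0.15571−0.12503)/(0.16269−0.12503) + 151 = 49·0.03068/0.03766 + 151 ≈ 190.92 → 191.
Pittsburgh 0.14722: bracket 0.12503–0.16269 → index 151–200; slope 49/0.03766, offset 0.02219.
AQI = 151 + 49/0.03766·0.02219 ≈ 179.87 ⇒ 180.
Lahore: row 0.07086–0.12502 (AQI 101–150). (150−101)·(0.12186−0.07086)/(0.12502−0.07086) + 101 = 49·0.05100/0.05416 + 101 ≈ 147.14 → 147.
Houston: 0.11080 ∈ [0.07086, 0.12502] ↔ index [101, 150].
101 + (0.11080−0.07086)·(150−101)/(0.12502−0.07086) = 101 + 0.03994·49/0.05416 ≈ 137.13, so AQI = 137.
AQIs: Mumbai=191, Pittsburgh=180, Lahore=147, Houston=137. Mumbai (191) − Houston (137) = 54.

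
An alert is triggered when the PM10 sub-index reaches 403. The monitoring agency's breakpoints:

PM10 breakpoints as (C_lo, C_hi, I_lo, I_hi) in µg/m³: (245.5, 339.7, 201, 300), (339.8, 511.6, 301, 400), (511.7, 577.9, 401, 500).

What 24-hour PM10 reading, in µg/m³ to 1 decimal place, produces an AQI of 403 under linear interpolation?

513.0

AQI 403 lies in the 401–500 band, which corresponds to 511.7–577.9 µg/m³.
C = 511.7 + (403−401)×(577.9−511.7)/(500−401) = 511.7 + 2×66.2/99 ≈ 513.037 µg/m³ → 513.0 µg/m³ to 1 dp.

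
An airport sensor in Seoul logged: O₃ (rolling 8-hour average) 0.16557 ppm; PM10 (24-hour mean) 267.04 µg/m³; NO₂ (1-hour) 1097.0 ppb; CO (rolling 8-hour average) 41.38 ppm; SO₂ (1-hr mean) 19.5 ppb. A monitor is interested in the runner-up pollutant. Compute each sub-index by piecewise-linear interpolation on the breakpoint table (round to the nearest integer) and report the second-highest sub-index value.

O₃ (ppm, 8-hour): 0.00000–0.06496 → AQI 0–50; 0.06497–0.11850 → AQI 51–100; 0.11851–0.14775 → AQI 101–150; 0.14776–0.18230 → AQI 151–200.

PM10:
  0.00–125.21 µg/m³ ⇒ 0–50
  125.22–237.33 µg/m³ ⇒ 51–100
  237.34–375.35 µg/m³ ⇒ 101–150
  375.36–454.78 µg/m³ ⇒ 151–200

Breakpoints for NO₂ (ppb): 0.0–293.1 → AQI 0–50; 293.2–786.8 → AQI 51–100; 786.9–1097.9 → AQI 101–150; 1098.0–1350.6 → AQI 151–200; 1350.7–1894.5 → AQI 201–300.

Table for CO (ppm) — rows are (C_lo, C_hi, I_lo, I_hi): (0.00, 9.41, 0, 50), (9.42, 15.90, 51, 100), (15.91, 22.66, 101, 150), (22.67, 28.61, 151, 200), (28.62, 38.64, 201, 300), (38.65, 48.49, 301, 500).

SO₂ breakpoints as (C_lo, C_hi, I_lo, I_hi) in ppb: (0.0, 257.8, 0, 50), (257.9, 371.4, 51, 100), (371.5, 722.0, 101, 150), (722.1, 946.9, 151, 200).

O₃: 0.16557 lies in 0.14776–0.18230, so I_lo=151, I_hi=200, C_lo=0.14776, C_hi=0.18230.
(200−151)/(0.18230−0.14776) × (0.16557−0.14776) + 151 = 49/0.03454 × 0.01781 + 151 ≈ 176.27 → 176.
PM10: 267.04 ∈ [237.34, 375.35] ↔ index [101, 150].
101 + (267.04−237.34)·(150−101)/(375.35−237.34) = 101 + 29.70·49/138.01 ≈ 111.54, so AQI = 112.
NO₂: 1097.0 lies in 786.9–1097.9, so I_lo=101, I_hi=150, C_lo=786.9, C_hi=1097.9.
(150−101)/(1097.9−786.9) × (1097.0−786.9) + 101 = 49/311.0 × 310.1 + 101 ≈ 149.86 → 150.
CO: row 38.65–48.49 (AQI 301–500). (500−301)·(41.38−38.65)/(48.49−38.65) + 301 = 199·2.73/9.84 + 301 ≈ 356.21 → 356.
SO₂: 19.5 ∈ [0.0, 257.8] ↔ index [0, 50].
0 + (19.5−0.0)·(50−0)/(257.8−0.0) = 0 + 19.5·50/257.8 ≈ 3.78, so AQI = 4.
Sub-indices: O₃→176, PM10→112, NO₂→150, CO→356, SO₂→4. Ranked high→low: 356, 176, 150, 112, 4. Second-highest sub-index = 176.

176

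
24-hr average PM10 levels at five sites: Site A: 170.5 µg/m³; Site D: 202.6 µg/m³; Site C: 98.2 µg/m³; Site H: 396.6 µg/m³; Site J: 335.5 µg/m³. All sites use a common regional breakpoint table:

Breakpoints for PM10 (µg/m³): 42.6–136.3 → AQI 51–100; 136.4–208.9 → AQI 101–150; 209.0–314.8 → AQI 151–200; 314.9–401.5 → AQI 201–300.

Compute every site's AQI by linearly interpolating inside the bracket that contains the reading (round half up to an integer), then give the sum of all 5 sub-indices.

869

Site A: row 136.4–208.9 (AQI 101–150). (150−101)·(170.5−136.4)/(208.9−136.4) + 101 = 49·34.1/72.5 + 101 ≈ 124.05 → 124.
Site D: row 136.4–208.9 (AQI 101–150). (150−101)·(202.6−136.4)/(208.9−136.4) + 101 = 49·66.2/72.5 + 101 ≈ 145.74 → 146.
Site C: 98.2 lies in 42.6–136.3, so I_lo=51, I_hi=100, C_lo=42.6, C_hi=136.3.
(100−51)/(136.3−42.6) × (98.2−42.6) + 51 = 49/93.7 × 55.6 + 51 ≈ 80.08 → 80.
Site H: 396.6 lies in 314.9–401.5, so I_lo=201, I_hi=300, C_lo=314.9, C_hi=401.5.
(300−201)/(401.5−314.9) × (396.6−314.9) + 201 = 99/86.6 × 81.7 + 201 ≈ 294.40 → 294.
Site J 335.5: bracket 314.9–401.5 → index 201–300; slope 99/86.6, offset 20.6.
AQI = 201 + 99/86.6·20.6 ≈ 224.55 ⇒ 225.
AQIs: Site A=124, Site D=146, Site C=80, Site H=294, Site J=225. Sum = 124 + 146 + 80 + 294 + 225 = 869.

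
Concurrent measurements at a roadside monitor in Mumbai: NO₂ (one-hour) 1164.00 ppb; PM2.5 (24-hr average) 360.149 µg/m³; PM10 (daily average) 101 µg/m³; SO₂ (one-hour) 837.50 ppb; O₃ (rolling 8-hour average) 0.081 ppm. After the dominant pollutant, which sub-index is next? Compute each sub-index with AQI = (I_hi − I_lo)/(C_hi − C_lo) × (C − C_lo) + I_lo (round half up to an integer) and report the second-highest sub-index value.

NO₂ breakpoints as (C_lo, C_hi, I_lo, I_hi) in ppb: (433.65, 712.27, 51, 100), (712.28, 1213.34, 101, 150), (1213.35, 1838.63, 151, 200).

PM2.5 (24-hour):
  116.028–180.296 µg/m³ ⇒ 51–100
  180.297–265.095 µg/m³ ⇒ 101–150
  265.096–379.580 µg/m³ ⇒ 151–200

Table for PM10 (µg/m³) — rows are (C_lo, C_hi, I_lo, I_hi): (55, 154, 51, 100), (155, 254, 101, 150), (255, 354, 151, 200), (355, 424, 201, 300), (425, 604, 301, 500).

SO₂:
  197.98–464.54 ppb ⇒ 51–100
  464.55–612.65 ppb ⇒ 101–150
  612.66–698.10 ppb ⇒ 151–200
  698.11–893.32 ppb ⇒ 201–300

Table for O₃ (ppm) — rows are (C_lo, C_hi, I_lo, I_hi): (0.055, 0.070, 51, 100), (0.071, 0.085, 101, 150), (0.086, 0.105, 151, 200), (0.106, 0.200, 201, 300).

192

NO₂ 1164.00: bracket 712.28–1213.34 → index 101–150; slope 49/501.06, offset 451.72.
AQI = 101 + 49/501.06·451.72 ≈ 145.17 ⇒ 145.
PM2.5 360.149: bracket 265.096–379.580 → index 151–200; slope 49/114.484, offset 95.053.
AQI = 151 + 49/114.484·95.053 ≈ 191.68 ⇒ 192.
PM10 101: bracket 55–154 → index 51–100; slope 49/99, offset 46.
AQI = 51 + 49/99·46 ≈ 73.77 ⇒ 74.
SO₂: 837.50 lies in 698.11–893.32, so I_lo=201, I_hi=300, C_lo=698.11, C_hi=893.32.
(300−201)/(893.32−698.11) × (837.50−698.11) + 201 = 99/195.21 × 139.39 + 201 ≈ 271.69 → 272.
O₃: 0.081 lies in 0.071–0.085, so I_lo=101, I_hi=150, C_lo=0.071, C_hi=0.085.
(150−101)/(0.085−0.071) × (0.081−0.071) + 101 = 49/0.014 × 0.010 + 101 ≈ 136.00 → 136.
Sub-indices: NO₂→145, PM2.5→192, PM10→74, SO₂→272, O₃→136. Ranked high→low: 272, 192, 145, 136, 74. Second-highest sub-index = 192.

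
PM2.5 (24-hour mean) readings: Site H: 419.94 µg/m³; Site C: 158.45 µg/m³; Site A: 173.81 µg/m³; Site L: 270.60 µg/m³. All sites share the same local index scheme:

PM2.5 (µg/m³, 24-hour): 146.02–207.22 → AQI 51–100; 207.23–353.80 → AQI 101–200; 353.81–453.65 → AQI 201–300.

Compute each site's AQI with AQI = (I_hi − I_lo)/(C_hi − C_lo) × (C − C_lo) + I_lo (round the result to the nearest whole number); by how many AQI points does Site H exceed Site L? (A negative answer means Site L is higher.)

Site H 419.94: bracket 353.81–453.65 → index 201–300; slope 99/99.84, offset 66.13.
AQI = 201 + 99/99.84·66.13 ≈ 266.57 ⇒ 267.
Site C: 158.45 ∈ [146.02, 207.22] ↔ index [51, 100].
51 + (158.45−146.02)·(100−51)/(207.22−146.02) = 51 + 12.43·49/61.20 ≈ 60.95, so AQI = 61.
Site A: row 146.02–207.22 (AQI 51–100). (100−51)·(173.81−146.02)/(207.22−146.02) + 51 = 49·27.79/61.20 + 51 ≈ 73.25 → 73.
Site L: row 207.23–353.80 (AQI 101–200). (200−101)·(270.60−207.23)/(353.80−207.23) + 101 = 99·63.37/146.57 + 101 ≈ 143.80 → 144.
AQIs: Site H=267, Site C=61, Site A=73, Site L=144. Site H (267) − Site L (144) = 123.

123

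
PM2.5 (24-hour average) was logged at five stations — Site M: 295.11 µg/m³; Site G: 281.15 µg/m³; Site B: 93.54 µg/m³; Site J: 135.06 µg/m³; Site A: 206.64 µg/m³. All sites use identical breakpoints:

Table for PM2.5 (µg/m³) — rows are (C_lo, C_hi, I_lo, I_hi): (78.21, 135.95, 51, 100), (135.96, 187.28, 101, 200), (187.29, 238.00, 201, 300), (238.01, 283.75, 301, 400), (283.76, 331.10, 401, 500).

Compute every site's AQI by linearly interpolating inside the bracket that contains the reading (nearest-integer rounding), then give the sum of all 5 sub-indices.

1221

Site M: 295.11 ∈ [283.76, 331.10] ↔ index [401, 500].
401 + (295.11−283.76)·(500−401)/(331.10−283.76) = 401 + 11.35·99/47.34 ≈ 424.74, so AQI = 425.
Site G: 281.15 ∈ [238.01, 283.75] ↔ index [301, 400].
301 + (281.15−238.01)·(400−301)/(283.75−238.01) = 301 + 43.14·99/45.74 ≈ 394.37, so AQI = 394.
Site B: 93.54 lies in 78.21–135.95, so I_lo=51, I_hi=100, C_lo=78.21, C_hi=135.95.
(100−51)/(135.95−78.21) × (93.54−78.21) + 51 = 49/57.74 × 15.33 + 51 ≈ 64.01 → 64.
Site J: row 78.21–135.95 (AQI 51–100). (100−51)·(135.06−78.21)/(135.95−78.21) + 51 = 49·56.85/57.74 + 51 ≈ 99.24 → 99.
Site A: 206.64 lies in 187.29–238.00, so I_lo=201, I_hi=300, C_lo=187.29, C_hi=238.00.
(300−201)/(238.00−187.29) × (206.64−187.29) + 201 = 99/50.71 × 19.35 + 201 ≈ 238.78 → 239.
AQIs: Site M=425, Site G=394, Site B=64, Site J=99, Site A=239. Sum = 425 + 394 + 64 + 99 + 239 = 1221.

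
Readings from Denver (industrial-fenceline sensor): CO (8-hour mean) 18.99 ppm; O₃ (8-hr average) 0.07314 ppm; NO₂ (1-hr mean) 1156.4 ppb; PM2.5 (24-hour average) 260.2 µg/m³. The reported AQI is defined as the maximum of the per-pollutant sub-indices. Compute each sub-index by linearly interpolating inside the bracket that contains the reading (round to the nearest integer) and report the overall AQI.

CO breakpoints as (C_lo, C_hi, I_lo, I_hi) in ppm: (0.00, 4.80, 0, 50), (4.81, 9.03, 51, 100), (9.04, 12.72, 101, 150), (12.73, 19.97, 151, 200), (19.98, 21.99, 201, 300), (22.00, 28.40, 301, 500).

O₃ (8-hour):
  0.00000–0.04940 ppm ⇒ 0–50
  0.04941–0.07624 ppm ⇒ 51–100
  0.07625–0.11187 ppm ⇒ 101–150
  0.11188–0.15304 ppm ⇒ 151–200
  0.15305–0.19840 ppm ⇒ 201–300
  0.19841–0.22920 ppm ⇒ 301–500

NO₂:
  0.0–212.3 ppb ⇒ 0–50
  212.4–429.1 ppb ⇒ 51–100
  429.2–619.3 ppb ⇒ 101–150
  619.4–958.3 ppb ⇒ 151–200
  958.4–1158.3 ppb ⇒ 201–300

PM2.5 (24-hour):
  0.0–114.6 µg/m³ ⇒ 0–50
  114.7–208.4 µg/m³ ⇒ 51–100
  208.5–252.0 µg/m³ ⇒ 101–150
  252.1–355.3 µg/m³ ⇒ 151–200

CO 18.99: bracket 12.73–19.97 → index 151–200; slope 49/7.24, offset 6.26.
AQI = 151 + 49/7.24·6.26 ≈ 193.37 ⇒ 193.
O₃ 0.07314: bracket 0.04941–0.07624 → index 51–100; slope 49/0.02683, offset 0.02373.
AQI = 51 + 49/0.02683·0.02373 ≈ 94.34 ⇒ 94.
NO₂: row 958.4–1158.3 (AQI 201–300). (300−201)·(1156.4−958.4)/(1158.3−958.4) + 201 = 99·198.0/199.9 + 201 ≈ 299.06 → 299.
PM2.5: row 252.1–355.3 (AQI 151–200). (200−151)·(260.2−252.1)/(355.3−252.1) + 151 = 49·8.1/103.2 + 151 ≈ 154.85 → 155.
Sub-indices: CO→193, O₃→94, NO₂→299, PM2.5→155. Overall AQI = max = 299; dominant pollutant is NO₂.

299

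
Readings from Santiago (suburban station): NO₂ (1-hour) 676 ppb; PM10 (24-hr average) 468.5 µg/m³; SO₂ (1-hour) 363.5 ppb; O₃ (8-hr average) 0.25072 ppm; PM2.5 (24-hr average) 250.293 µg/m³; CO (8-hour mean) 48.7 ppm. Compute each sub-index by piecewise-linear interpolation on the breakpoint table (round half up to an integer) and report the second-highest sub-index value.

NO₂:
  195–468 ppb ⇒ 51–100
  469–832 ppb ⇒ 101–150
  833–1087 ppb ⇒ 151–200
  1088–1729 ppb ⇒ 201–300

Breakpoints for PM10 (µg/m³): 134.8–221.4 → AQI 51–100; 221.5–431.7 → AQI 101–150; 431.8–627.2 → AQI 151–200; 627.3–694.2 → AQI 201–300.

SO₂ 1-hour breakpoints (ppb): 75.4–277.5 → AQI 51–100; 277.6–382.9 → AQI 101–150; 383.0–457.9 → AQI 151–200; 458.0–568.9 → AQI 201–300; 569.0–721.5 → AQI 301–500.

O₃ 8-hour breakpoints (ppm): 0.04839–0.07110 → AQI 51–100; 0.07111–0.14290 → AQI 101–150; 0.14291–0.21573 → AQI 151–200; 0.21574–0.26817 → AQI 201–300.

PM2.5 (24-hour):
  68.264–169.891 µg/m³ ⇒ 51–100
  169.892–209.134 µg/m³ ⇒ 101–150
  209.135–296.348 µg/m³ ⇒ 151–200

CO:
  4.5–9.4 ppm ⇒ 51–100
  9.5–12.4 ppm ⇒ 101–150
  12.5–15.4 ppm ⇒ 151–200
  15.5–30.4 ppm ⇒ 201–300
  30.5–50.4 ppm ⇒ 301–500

NO₂ 676: bracket 469–832 → index 101–150; slope 49/363, offset 207.
AQI = 101 + 49/363·207 ≈ 128.94 ⇒ 129.
PM10: 468.5 ∈ [431.8, 627.2] ↔ index [151, 200].
151 + (468.5−431.8)·(200−151)/(627.2−431.8) = 151 + 36.7·49/195.4 ≈ 160.20, so AQI = 160.
SO₂: 363.5 lies in 277.6–382.9, so I_lo=101, I_hi=150, C_lo=277.6, C_hi=382.9.
(150−101)/(382.9−277.6) × (363.5−277.6) + 101 = 49/105.3 × 85.9 + 101 ≈ 140.97 → 141.
O₃: 0.25072 lies in 0.21574–0.26817, so I_lo=201, I_hi=300, C_lo=0.21574, C_hi=0.26817.
(300−201)/(0.26817−0.21574) × (0.25072−0.21574) + 201 = 99/0.05243 × 0.03498 + 201 ≈ 267.05 → 267.
PM2.5: row 209.135–296.348 (AQI 151–200). (200−151)·(250.293−209.135)/(296.348−209.135) + 151 = 49·41.158/87.213 + 151 ≈ 174.12 → 174.
CO 48.7: bracket 30.5–50.4 → index 301–500; slope 199/19.9, offset 18.2.
AQI = 301 + 199/19.9·18.2 ≈ 483.00 ⇒ 483.
Sub-indices: NO₂→129, PM10→160, SO₂→141, O₃→267, PM2.5→174, CO→483. Ranked high→low: 483, 267, 174, 160, 141, 129. Second-highest sub-index = 267.

267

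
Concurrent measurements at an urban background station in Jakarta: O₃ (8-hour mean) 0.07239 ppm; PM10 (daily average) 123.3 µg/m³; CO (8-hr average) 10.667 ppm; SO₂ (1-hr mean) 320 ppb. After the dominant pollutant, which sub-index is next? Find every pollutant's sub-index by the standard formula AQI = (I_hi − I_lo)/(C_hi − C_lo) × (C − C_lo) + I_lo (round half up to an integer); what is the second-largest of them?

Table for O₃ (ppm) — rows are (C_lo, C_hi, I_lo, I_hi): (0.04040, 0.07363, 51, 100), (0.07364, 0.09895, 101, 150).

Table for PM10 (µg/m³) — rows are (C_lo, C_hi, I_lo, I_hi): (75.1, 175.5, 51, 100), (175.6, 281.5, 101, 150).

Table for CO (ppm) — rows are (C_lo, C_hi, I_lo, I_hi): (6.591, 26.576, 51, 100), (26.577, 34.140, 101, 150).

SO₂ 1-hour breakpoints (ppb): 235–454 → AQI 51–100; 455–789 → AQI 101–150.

75

O₃: 0.07239 ∈ [0.04040, 0.07363] ↔ index [51, 100].
51 + (0.07239−0.04040)·(100−51)/(0.07363−0.04040) = 51 + 0.03199·49/0.03323 ≈ 98.17, so AQI = 98.
PM10 123.3: bracket 75.1–175.5 → index 51–100; slope 49/100.4, offset 48.2.
AQI = 51 + 49/100.4·48.2 ≈ 74.52 ⇒ 75.
CO: row 6.591–26.576 (AQI 51–100). (100−51)·(10.667−6.591)/(26.576−6.591) + 51 = 49·4.076/19.985 + 51 ≈ 60.99 → 61.
SO₂: row 235–454 (AQI 51–100). (100−51)·(320−235)/(454−235) + 51 = 49·85/219 + 51 ≈ 70.02 → 70.
Sub-indices: O₃→98, PM10→75, CO→61, SO₂→70. Ranked high→low: 98, 75, 70, 61. Second-highest sub-index = 75.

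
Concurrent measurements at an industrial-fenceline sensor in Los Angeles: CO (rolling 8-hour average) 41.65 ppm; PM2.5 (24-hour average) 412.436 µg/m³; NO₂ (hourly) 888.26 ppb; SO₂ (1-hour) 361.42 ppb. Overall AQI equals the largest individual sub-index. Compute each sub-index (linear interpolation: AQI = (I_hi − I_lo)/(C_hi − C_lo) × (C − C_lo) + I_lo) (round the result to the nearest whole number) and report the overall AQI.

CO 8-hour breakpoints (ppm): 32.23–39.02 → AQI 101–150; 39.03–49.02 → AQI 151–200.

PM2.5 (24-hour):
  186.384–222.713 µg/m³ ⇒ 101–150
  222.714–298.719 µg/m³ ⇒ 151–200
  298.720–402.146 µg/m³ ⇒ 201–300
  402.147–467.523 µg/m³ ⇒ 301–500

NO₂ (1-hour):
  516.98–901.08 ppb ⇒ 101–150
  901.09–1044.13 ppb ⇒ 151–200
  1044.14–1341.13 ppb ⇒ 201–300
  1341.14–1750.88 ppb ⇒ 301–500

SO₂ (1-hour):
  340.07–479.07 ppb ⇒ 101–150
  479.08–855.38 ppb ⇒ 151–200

CO: row 39.03–49.02 (AQI 151–200). (200−151)·(41.65−39.03)/(49.02−39.03) + 151 = 49·2.62/9.99 + 151 ≈ 163.85 → 164.
PM2.5 412.436: bracket 402.147–467.523 → index 301–500; slope 199/65.376, offset 10.289.
AQI = 301 + 199/65.376·10.289 ≈ 332.32 ⇒ 332.
NO₂: row 516.98–901.08 (AQI 101–150). (150−101)·(888.26−516.98)/(901.08−516.98) + 101 = 49·371.28/384.10 + 101 ≈ 148.36 → 148.
SO₂: 361.42 ∈ [340.07, 479.07] ↔ index [101, 150].
101 + (361.42−340.07)·(150−101)/(479.07−340.07) = 101 + 21.35·49/139.00 ≈ 108.53, so AQI = 109.
Sub-indices: CO→164, PM2.5→332, NO₂→148, SO₂→109. Overall AQI = max = 332; dominant pollutant is PM2.5.

332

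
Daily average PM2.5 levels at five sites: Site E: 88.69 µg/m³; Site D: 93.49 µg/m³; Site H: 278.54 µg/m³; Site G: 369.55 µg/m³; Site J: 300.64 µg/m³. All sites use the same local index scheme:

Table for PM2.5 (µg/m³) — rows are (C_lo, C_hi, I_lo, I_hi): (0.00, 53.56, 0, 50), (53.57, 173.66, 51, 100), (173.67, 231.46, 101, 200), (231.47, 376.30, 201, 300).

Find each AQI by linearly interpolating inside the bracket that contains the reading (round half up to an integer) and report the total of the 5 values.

Site E: row 53.57–173.66 (AQI 51–100). (100−51)·(88.69−53.57)/(173.66−53.57) + 51 = 49·35.12/120.09 + 51 ≈ 65.33 → 65.
Site D: 93.49 ∈ [53.57, 173.66] ↔ index [51, 100].
51 + (93.49−53.57)·(100−51)/(173.66−53.57) = 51 + 39.92·49/120.09 ≈ 67.29, so AQI = 67.
Site H: 278.54 lies in 231.47–376.30, so I_lo=201, I_hi=300, C_lo=231.47, C_hi=376.30.
(300−201)/(376.30−231.47) × (278.54−231.47) + 201 = 99/144.83 × 47.07 + 201 ≈ 233.18 → 233.
Site G 369.55: bracket 231.47–376.30 → index 201–300; slope 99/144.83, offset 138.08.
AQI = 201 + 99/144.83·138.08 ≈ 295.39 ⇒ 295.
Site J: row 231.47–376.30 (AQI 201–300). (300−201)·(300.64−231.47)/(376.30−231.47) + 201 = 99·69.17/144.83 + 201 ≈ 248.28 → 248.
AQIs: Site E=65, Site D=67, Site H=233, Site G=295, Site J=248. Sum = 65 + 67 + 233 + 295 + 248 = 908.

908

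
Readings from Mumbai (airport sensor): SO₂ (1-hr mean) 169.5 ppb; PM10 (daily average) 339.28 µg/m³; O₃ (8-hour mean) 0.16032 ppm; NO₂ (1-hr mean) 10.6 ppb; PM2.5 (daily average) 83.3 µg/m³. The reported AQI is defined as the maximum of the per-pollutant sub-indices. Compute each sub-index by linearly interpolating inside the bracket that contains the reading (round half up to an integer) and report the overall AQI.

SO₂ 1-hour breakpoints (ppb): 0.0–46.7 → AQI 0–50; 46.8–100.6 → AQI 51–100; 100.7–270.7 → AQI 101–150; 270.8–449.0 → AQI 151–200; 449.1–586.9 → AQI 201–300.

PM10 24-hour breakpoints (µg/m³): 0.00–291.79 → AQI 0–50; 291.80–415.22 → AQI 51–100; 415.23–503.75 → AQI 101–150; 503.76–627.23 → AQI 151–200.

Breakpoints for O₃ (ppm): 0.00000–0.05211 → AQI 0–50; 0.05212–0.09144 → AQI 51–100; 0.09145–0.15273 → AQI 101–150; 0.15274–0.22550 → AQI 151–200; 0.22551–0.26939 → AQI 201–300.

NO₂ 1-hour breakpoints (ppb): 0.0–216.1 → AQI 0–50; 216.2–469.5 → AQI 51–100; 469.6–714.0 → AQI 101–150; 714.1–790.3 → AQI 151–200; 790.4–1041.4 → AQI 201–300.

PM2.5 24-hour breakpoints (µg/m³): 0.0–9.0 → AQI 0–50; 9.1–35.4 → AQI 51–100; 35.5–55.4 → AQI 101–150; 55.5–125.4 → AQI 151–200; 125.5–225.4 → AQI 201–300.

170

SO₂ 169.5: bracket 100.7–270.7 → index 101–150; slope 49/170.0, offset 68.8.
AQI = 101 + 49/170.0·68.8 ≈ 120.83 ⇒ 121.
PM10 339.28: bracket 291.80–415.22 → index 51–100; slope 49/123.42, offset 47.48.
AQI = 51 + 49/123.42·47.48 ≈ 69.85 ⇒ 70.
O₃: 0.16032 lies in 0.15274–0.22550, so I_lo=151, I_hi=200, C_lo=0.15274, C_hi=0.22550.
(200−151)/(0.22550−0.15274) × (0.16032−0.15274) + 151 = 49/0.07276 × 0.00758 + 151 ≈ 156.10 → 156.
NO₂: row 0.0–216.1 (AQI 0–50). (50−0)·(10.6−0.0)/(216.1−0.0) + 0 = 50·10.6/216.1 + 0 ≈ 2.45 → 2.
PM2.5 83.3: bracket 55.5–125.4 → index 151–200; slope 49/69.9, offset 27.8.
AQI = 151 + 49/69.9·27.8 ≈ 170.49 ⇒ 170.
Sub-indices: SO₂→121, PM10→70, O₃→156, NO₂→2, PM2.5→170. Overall AQI = max = 170; dominant pollutant is PM2.5.
AQI 170: Unhealthy.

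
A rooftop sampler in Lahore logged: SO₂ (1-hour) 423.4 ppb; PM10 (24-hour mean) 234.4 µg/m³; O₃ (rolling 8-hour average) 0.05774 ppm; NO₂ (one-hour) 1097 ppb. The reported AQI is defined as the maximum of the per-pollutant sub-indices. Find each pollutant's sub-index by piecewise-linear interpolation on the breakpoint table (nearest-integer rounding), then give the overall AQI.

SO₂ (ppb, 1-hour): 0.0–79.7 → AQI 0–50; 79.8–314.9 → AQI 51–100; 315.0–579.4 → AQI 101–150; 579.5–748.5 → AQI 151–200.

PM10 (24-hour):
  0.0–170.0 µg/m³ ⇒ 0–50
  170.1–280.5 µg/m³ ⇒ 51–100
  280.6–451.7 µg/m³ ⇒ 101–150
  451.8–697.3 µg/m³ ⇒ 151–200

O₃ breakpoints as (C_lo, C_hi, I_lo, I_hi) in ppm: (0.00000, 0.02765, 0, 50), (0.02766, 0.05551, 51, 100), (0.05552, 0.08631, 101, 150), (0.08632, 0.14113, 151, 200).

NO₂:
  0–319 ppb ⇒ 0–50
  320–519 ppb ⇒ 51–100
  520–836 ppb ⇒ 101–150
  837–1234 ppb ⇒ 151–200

SO₂ 423.4: bracket 315.0–579.4 → index 101–150; slope 49/264.4, offset 108.4.
AQI = 101 + 49/264.4·108.4 ≈ 121.09 ⇒ 121.
PM10: 234.4 lies in 170.1–280.5, so I_lo=51, I_hi=100, C_lo=170.1, C_hi=280.5.
(100−51)/(280.5−170.1) × (234.4−170.1) + 51 = 49/110.4 × 64.3 + 51 ≈ 79.54 → 80.
O₃: 0.05774 lies in 0.05552–0.08631, so I_lo=101, I_hi=150, C_lo=0.05552, C_hi=0.08631.
(150−101)/(0.08631−0.05552) × (0.05774−0.05552) + 101 = 49/0.03079 × 0.00222 + 101 ≈ 104.53 → 105.
NO₂: row 837–1234 (AQI 151–200). (200−151)·(1097−837)/(1234−837) + 151 = 49·260/397 + 151 ≈ 183.09 → 183.
Sub-indices: SO₂→121, PM10→80, O₃→105, NO₂→183. Overall AQI = max = 183; dominant pollutant is NO₂.
AQI 183: Unhealthy.

183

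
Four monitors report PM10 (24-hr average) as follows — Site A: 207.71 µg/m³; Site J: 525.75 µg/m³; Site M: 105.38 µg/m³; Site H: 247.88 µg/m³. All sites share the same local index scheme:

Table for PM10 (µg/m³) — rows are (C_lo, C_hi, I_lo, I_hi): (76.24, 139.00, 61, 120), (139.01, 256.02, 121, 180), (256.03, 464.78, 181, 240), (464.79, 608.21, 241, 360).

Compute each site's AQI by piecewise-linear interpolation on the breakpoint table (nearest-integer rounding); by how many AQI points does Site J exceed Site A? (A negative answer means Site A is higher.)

Site A: row 139.01–256.02 (AQI 121–180). (180−121)·(207.71−139.01)/(256.02−139.01) + 121 = 59·68.70/117.01 + 121 ≈ 155.64 → 156.
Site J: 525.75 lies in 464.79–608.21, so I_lo=241, I_hi=360, C_lo=464.79, C_hi=608.21.
(360−241)/(608.21−464.79) × (525.75−464.79) + 241 = 119/143.42 × 60.96 + 241 ≈ 291.58 → 292.
Site M: 105.38 lies in 76.24–139.00, so I_lo=61, I_hi=120, C_lo=76.24, C_hi=139.00.
(120−61)/(139.00−76.24) × (105.38−76.24) + 61 = 59/62.76 × 29.14 + 61 ≈ 88.39 → 88.
Site H: row 139.01–256.02 (AQI 121–180). (180−121)·(247.88−139.01)/(256.02−139.01) + 121 = 59·108.87/117.01 + 121 ≈ 175.90 → 176.
AQIs: Site A=156, Site J=292, Site M=88, Site H=176. Site J (292) − Site A (156) = 136.

136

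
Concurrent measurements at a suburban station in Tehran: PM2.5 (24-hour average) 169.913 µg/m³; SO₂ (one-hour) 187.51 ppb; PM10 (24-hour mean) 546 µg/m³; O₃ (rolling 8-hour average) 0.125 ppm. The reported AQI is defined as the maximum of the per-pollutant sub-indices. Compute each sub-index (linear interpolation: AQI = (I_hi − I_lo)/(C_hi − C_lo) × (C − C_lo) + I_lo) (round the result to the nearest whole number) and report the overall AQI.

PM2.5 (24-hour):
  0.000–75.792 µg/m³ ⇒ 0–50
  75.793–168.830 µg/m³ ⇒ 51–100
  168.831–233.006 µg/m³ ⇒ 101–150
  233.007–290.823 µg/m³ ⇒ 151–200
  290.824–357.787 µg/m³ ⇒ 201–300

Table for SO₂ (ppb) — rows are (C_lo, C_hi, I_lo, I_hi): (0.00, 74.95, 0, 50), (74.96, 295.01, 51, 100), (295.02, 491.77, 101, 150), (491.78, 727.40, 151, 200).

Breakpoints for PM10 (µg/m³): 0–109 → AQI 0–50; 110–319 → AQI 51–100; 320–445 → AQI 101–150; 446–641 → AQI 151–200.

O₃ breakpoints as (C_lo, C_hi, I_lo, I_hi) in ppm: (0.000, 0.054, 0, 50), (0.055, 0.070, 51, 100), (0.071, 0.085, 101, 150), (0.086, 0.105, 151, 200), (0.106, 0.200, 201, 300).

221

PM2.5 169.913: bracket 168.831–233.006 → index 101–150; slope 49/64.175, offset 1.082.
AQI = 101 + 49/64.175·1.082 ≈ 101.83 ⇒ 102.
SO₂: 187.51 ∈ [74.96, 295.01] ↔ index [51, 100].
51 + (187.51−74.96)·(100−51)/(295.01−74.96) = 51 + 112.55·49/220.05 ≈ 76.06, so AQI = 76.
PM10: 546 ∈ [446, 641] ↔ index [151, 200].
151 + (546−446)·(200−151)/(641−446) = 151 + 100·49/195 ≈ 176.13, so AQI = 176.
O₃: 0.125 ∈ [0.106, 0.200] ↔ index [201, 300].
201 + (0.125−0.106)·(300−201)/(0.200−0.106) = 201 + 0.019·99/0.094 ≈ 221.01, so AQI = 221.
Sub-indices: PM2.5→102, SO₂→76, PM10→176, O₃→221. Overall AQI = max = 221; dominant pollutant is O₃.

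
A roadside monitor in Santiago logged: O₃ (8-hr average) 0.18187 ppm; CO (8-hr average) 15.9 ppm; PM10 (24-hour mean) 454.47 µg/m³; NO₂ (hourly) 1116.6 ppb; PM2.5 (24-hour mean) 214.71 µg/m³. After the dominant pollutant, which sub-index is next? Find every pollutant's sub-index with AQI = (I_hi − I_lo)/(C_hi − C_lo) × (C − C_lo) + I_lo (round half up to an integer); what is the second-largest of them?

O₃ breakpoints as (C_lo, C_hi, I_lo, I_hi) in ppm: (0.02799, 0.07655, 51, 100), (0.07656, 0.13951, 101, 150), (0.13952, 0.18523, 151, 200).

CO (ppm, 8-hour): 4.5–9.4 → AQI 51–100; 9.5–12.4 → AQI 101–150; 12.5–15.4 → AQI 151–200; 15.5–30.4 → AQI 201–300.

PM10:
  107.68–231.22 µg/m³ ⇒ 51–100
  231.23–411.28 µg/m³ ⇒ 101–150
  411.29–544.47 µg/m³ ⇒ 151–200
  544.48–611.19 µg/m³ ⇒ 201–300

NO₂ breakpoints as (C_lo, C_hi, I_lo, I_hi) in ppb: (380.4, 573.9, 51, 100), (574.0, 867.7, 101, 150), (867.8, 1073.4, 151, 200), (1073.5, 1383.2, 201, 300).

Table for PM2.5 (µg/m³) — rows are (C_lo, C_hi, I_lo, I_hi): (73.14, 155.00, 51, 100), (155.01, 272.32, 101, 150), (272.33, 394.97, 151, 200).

204

O₃: 0.18187 ∈ [0.13952, 0.18523] ↔ index [151, 200].
151 + (0.18187−0.13952)·(200−151)/(0.18523−0.13952) = 151 + 0.04235·49/0.04571 ≈ 196.40, so AQI = 196.
CO: row 15.5–30.4 (AQI 201–300). (300−201)·(15.9−15.5)/(30.4−15.5) + 201 = 99·0.4/14.9 + 201 ≈ 203.66 → 204.
PM10: 454.47 ∈ [411.29, 544.47] ↔ index [151, 200].
151 + (454.47−411.29)·(200−151)/(544.47−411.29) = 151 + 43.18·49/133.18 ≈ 166.89, so AQI = 167.
NO₂: 1116.6 ∈ [1073.5, 1383.2] ↔ index [201, 300].
201 + (1116.6−1073.5)·(300−201)/(1383.2−1073.5) = 201 + 43.1·99/309.7 ≈ 214.78, so AQI = 215.
PM2.5: 214.71 lies in 155.01–272.32, so I_lo=101, I_hi=150, C_lo=155.01, C_hi=272.32.
(150−101)/(272.32−155.01) × (214.71−155.01) + 101 = 49/117.31 × 59.70 + 101 ≈ 125.94 → 126.
Sub-indices: O₃→196, CO→204, PM10→167, NO₂→215, PM2.5→126. Ranked high→low: 215, 204, 196, 167, 126. Second-highest sub-index = 204.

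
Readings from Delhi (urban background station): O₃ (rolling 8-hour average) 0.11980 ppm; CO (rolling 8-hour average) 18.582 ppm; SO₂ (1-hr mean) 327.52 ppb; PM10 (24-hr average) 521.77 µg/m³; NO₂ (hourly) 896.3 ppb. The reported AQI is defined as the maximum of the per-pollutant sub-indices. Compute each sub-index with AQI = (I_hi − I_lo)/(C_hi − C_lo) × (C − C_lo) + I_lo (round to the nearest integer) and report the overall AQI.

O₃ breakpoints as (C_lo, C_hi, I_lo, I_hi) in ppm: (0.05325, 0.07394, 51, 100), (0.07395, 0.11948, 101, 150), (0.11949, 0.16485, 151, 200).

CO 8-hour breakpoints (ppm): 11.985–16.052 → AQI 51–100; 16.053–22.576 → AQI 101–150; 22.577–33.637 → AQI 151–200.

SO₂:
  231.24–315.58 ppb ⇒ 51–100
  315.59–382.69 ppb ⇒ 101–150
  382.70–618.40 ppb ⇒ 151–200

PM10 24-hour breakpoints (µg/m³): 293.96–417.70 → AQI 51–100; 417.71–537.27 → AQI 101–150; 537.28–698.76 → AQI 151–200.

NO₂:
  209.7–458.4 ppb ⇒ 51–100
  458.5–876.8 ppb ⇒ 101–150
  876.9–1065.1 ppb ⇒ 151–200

156

O₃ 0.11980: bracket 0.11949–0.16485 → index 151–200; slope 49/0.04536, offset 0.00031.
AQI = 151 + 49/0.04536·0.00031 ≈ 151.33 ⇒ 151.
CO: 18.582 lies in 16.053–22.576, so I_lo=101, I_hi=150, C_lo=16.053, C_hi=22.576.
(150−101)/(22.576−16.053) × (18.582−16.053) + 101 = 49/6.523 × 2.529 + 101 ≈ 120.00 → 120.
SO₂: row 315.59–382.69 (AQI 101–150). (150−101)·(327.52−315.59)/(382.69−315.59) + 101 = 49·11.93/67.10 + 101 ≈ 109.71 → 110.
PM10 521.77: bracket 417.71–537.27 → index 101–150; slope 49/119.56, offset 104.06.
AQI = 101 + 49/119.56·104.06 ≈ 143.65 ⇒ 144.
NO₂: row 876.9–1065.1 (AQI 151–200). (200−151)·(896.3−876.9)/(1065.1−876.9) + 151 = 49·19.4/188.2 + 151 ≈ 156.05 → 156.
Sub-indices: O₃→151, CO→120, SO₂→110, PM10→144, NO₂→156. Overall AQI = max = 156; dominant pollutant is NO₂.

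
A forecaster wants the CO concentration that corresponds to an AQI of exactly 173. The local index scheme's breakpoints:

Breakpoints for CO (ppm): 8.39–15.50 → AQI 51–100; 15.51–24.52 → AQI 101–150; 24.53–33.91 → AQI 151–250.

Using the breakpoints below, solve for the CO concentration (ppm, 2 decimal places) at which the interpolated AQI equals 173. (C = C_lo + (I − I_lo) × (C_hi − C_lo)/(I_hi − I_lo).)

26.61

AQI 173 lies in the 151–250 band, which corresponds to 24.53–33.91 ppm.
C = 24.53 + (173−151)×(33.91−24.53)/(250−151) = 24.53 + 22×9.38/99 ≈ 26.6144 ppm → 26.61 ppm to 2 dp.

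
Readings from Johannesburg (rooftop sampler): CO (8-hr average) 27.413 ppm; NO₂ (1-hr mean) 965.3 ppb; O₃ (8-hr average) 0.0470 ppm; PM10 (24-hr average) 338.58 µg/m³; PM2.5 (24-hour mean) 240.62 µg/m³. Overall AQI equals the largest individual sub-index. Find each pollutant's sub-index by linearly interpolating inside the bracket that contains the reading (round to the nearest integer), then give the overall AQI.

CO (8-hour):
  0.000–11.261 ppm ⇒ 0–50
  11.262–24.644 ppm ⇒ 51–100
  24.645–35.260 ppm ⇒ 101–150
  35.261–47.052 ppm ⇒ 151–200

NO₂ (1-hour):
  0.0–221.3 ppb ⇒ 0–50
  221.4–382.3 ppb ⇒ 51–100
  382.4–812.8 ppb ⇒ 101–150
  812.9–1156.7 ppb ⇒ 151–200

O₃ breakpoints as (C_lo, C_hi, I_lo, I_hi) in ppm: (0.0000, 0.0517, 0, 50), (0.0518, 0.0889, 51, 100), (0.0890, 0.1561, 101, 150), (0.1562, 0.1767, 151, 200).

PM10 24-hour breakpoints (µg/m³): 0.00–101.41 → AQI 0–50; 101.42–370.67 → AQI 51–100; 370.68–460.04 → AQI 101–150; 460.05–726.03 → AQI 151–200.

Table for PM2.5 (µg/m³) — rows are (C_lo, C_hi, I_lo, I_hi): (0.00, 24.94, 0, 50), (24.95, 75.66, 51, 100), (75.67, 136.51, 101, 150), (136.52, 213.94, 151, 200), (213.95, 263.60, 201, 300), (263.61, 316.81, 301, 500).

254

CO: row 24.645–35.260 (AQI 101–150). (150−101)·(27.413−24.645)/(35.260−24.645) + 101 = 49·2.768/10.615 + 101 ≈ 113.78 → 114.
NO₂: 965.3 lies in 812.9–1156.7, so I_lo=151, I_hi=200, C_lo=812.9, C_hi=1156.7.
(200−151)/(1156.7−812.9) × (965.3−812.9) + 151 = 49/343.8 × 152.4 + 151 ≈ 172.72 → 173.
O₃ 0.0470: bracket 0.0000–0.0517 → index 0–50; slope 50/0.0517, offset 0.0470.
AQI = 0 + 50/0.0517·0.0470 ≈ 45.45 ⇒ 45.
PM10 338.58: bracket 101.42–370.67 → index 51–100; slope 49/269.25, offset 237.16.
AQI = 51 + 49/269.25·237.16 ≈ 94.16 ⇒ 94.
PM2.5: row 213.95–263.60 (AQI 201–300). (300−201)·(240.62−213.95)/(263.60−213.95) + 201 = 99·26.67/49.65 + 201 ≈ 254.18 → 254.
Sub-indices: CO→114, NO₂→173, O₃→45, PM10→94, PM2.5→254. Overall AQI = max = 254; dominant pollutant is PM2.5.
AQI 254: Very Unhealthy.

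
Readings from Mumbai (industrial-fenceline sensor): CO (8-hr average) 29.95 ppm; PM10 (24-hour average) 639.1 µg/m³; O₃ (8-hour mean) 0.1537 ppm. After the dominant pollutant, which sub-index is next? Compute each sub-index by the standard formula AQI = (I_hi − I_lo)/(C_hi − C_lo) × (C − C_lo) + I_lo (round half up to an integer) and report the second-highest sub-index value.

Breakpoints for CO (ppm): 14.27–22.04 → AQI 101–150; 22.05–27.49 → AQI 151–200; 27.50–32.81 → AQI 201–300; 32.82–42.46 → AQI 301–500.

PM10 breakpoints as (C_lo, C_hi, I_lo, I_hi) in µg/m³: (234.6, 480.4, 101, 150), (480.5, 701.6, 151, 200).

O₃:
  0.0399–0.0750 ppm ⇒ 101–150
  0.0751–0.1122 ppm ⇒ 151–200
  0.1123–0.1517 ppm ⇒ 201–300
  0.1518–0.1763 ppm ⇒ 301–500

247

CO: 29.95 ∈ [27.50, 32.81] ↔ index [201, 300].
201 + (29.95−27.50)·(300−201)/(32.81−27.50) = 201 + 2.45·99/5.31 ≈ 246.68, so AQI = 247.
PM10: 639.1 ∈ [480.5, 701.6] ↔ index [151, 200].
151 + (639.1−480.5)·(200−151)/(701.6−480.5) = 151 + 158.6·49/221.1 ≈ 186.15, so AQI = 186.
O₃: 0.1537 lies in 0.1518–0.1763, so I_lo=301, I_hi=500, C_lo=0.1518, C_hi=0.1763.
(500−301)/(0.1763−0.1518) × (0.1537−0.1518) + 301 = 199/0.0245 × 0.0019 + 301 ≈ 316.43 → 316.
Sub-indices: CO→247, PM10→186, O₃→316. Ranked high→low: 316, 247, 186. Second-highest sub-index = 247.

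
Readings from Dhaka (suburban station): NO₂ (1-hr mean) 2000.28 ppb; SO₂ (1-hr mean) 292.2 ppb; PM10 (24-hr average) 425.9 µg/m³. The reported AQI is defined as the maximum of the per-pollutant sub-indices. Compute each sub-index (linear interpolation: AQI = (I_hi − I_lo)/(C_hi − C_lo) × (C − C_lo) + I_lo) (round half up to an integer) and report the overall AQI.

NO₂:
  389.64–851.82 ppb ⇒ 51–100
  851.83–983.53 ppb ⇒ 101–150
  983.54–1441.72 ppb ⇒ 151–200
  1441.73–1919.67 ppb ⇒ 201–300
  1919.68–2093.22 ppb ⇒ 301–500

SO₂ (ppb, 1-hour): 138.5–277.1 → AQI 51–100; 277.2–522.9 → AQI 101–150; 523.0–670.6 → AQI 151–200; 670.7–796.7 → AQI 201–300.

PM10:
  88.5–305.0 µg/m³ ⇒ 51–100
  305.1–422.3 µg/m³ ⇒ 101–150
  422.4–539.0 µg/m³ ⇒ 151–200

393

NO₂: row 1919.68–2093.22 (AQI 301–500). (500−301)·(2000.28−1919.68)/(2093.22−1919.68) + 301 = 199·80.60/173.54 + 301 ≈ 393.42 → 393.
SO₂: 292.2 lies in 277.2–522.9, so I_lo=101, I_hi=150, C_lo=277.2, C_hi=522.9.
(150−101)/(522.9−277.2) × (292.2−277.2) + 101 = 49/245.7 × 15.0 + 101 ≈ 103.99 → 104.
PM10: 425.9 lies in 422.4–539.0, so I_lo=151, I_hi=200, C_lo=422.4, C_hi=539.0.
(200−151)/(539.0−422.4) × (425.9−422.4) + 151 = 49/116.6 × 3.5 + 151 ≈ 152.47 → 152.
Sub-indices: NO₂→393, SO₂→104, PM10→152. Overall AQI = max = 393; dominant pollutant is NO₂.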